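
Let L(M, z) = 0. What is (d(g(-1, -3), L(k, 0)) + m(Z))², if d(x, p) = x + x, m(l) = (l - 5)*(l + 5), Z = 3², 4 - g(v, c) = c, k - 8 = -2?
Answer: 4900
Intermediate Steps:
k = 6 (k = 8 - 2 = 6)
g(v, c) = 4 - c
Z = 9
m(l) = (-5 + l)*(5 + l)
d(x, p) = 2*x
(d(g(-1, -3), L(k, 0)) + m(Z))² = (2*(4 - 1*(-3)) + (-25 + 9²))² = (2*(4 + 3) + (-25 + 81))² = (2*7 + 56)² = (14 + 56)² = 70² = 4900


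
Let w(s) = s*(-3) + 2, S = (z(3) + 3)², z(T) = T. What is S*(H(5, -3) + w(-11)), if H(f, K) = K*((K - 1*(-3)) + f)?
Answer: 720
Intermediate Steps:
H(f, K) = K*(3 + K + f) (H(f, K) = K*((K + 3) + f) = K*((3 + K) + f) = K*(3 + K + f))
S = 36 (S = (3 + 3)² = 6² = 36)
w(s) = 2 - 3*s (w(s) = -3*s + 2 = 2 - 3*s)
S*(H(5, -3) + w(-11)) = 36*(-3*(3 - 3 + 5) + (2 - 3*(-11))) = 36*(-3*5 + (2 + 33)) = 36*(-15 + 35) = 36*20 = 720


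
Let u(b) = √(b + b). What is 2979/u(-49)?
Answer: -2979*I*√2/14 ≈ -300.92*I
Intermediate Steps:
u(b) = √2*√b (u(b) = √(2*b) = √2*√b)
2979/u(-49) = 2979/((√2*√(-49))) = 2979/((√2*(7*I))) = 2979/((7*I*√2)) = 2979*(-I*√2/14) = -2979*I*√2/14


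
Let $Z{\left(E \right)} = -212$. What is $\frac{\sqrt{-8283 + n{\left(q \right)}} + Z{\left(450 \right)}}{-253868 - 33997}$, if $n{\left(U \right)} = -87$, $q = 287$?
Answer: $\frac{212}{287865} - \frac{i \sqrt{930}}{95955} \approx 0.00073646 - 0.00031781 i$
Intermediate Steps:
$\frac{\sqrt{-8283 + n{\left(q \right)}} + Z{\left(450 \right)}}{-253868 - 33997} = \frac{\sqrt{-8283 - 87} - 212}{-253868 - 33997} = \frac{\sqrt{-8370} - 212}{-287865} = \left(3 i \sqrt{930} - 212\right) \left(- \frac{1}{287865}\right) = \left(-212 + 3 i \sqrt{930}\right) \left(- \frac{1}{287865}\right) = \frac{212}{287865} - \frac{i \sqrt{930}}{95955}$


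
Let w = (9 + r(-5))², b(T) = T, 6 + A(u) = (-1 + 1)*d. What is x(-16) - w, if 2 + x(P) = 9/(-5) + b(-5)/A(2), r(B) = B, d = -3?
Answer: -569/30 ≈ -18.967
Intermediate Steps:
A(u) = -6 (A(u) = -6 + (-1 + 1)*(-3) = -6 + 0*(-3) = -6 + 0 = -6)
x(P) = -89/30 (x(P) = -2 + (9/(-5) - 5/(-6)) = -2 + (9*(-⅕) - 5*(-⅙)) = -2 + (-9/5 + ⅚) = -2 - 29/30 = -89/30)
w = 16 (w = (9 - 5)² = 4² = 16)
x(-16) - w = -89/30 - 1*16 = -89/30 - 16 = -569/30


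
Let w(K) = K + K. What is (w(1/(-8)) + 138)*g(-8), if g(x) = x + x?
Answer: -2204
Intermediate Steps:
g(x) = 2*x
w(K) = 2*K
(w(1/(-8)) + 138)*g(-8) = (2/(-8) + 138)*(2*(-8)) = (2*(-⅛) + 138)*(-16) = (-¼ + 138)*(-16) = (551/4)*(-16) = -2204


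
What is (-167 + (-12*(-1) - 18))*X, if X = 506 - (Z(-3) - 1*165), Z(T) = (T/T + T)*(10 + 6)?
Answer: -121619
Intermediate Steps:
Z(T) = 16 + 16*T (Z(T) = (1 + T)*16 = 16 + 16*T)
X = 703 (X = 506 - ((16 + 16*(-3)) - 1*165) = 506 - ((16 - 48) - 165) = 506 - (-32 - 165) = 506 - 1*(-197) = 506 + 197 = 703)
(-167 + (-12*(-1) - 18))*X = (-167 + (-12*(-1) - 18))*703 = (-167 + (12 - 18))*703 = (-167 - 6)*703 = -173*703 = -121619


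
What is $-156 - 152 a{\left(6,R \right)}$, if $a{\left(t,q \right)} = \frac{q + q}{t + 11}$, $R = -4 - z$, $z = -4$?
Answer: $-156$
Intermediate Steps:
$R = 0$ ($R = -4 - -4 = -4 + 4 = 0$)
$a{\left(t,q \right)} = \frac{2 q}{11 + t}$
$-156 - 152 a{\left(6,R \right)} = -156 - 152 \cdot 2 \cdot 0 \frac{1}{11 + 6} = -156 - 152 \cdot 2 \cdot 0 \cdot \frac{1}{17} = -156 - 0 = -156 + 0 = -156$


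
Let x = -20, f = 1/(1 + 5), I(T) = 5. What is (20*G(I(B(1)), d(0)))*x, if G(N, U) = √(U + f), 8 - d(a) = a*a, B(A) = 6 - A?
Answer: -1400*√6/3 ≈ -1143.1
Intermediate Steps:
f = ⅙ (f = 1/6 = ⅙ ≈ 0.16667)
d(a) = 8 - a² (d(a) = 8 - a*a = 8 - a²)
G(N, U) = √(⅙ + U) (G(N, U) = √(U + ⅙) = √(⅙ + U))
(20*G(I(B(1)), d(0)))*x = (20*(√(6 + 36*(8 - 1*0²))/6))*(-20) = (20*(√(6 + 36*(8 - 1*0))/6))*(-20) = (20*(√(6 + 36*(8 + 0))/6))*(-20) = (20*(√(6 + 36*8)/6))*(-20) = (20*(√(6 + 288)/6))*(-20) = (20*(√294/6))*(-20) = (20*((7*√6)/6))*(-20) = (20*(7*√6/6))*(-20) = (70*√6/3)*(-20) = -1400*√6/3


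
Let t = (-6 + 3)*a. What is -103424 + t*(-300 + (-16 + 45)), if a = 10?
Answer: -95294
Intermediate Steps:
t = -30 (t = (-6 + 3)*10 = -3*10 = -30)
-103424 + t*(-300 + (-16 + 45)) = -103424 - 30*(-300 + (-16 + 45)) = -103424 - 30*(-300 + 29) = -103424 - 30*(-271) = -103424 + 8130 = -95294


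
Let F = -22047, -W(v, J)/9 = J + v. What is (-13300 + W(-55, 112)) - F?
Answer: 8234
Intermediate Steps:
W(v, J) = -9*J - 9*v (W(v, J) = -9*(J + v) = -9*J - 9*v)
(-13300 + W(-55, 112)) - F = (-13300 + (-9*112 - 9*(-55))) - 1*(-22047) = (-13300 + (-1008 + 495)) + 22047 = (-13300 - 513) + 22047 = -13813 + 22047 = 8234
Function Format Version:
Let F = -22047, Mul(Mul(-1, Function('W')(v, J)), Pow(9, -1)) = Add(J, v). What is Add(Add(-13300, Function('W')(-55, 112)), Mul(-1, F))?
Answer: 8234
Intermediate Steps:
Function('W')(v, J) = Add(Mul(-9, J), Mul(-9, v)) (Function('W')(v, J) = Mul(-9, Add(J, v)) = Add(Mul(-9, J), Mul(-9, v)))
Add(Add(-13300, Function('W')(-55, 112)), Mul(-1, F)) = Add(Add(-13300, Add(Mul(-9, 112), Mul(-9, -55))), Mul(-1, -22047)) = Add(Add(-13300, Add(-1008, 495)), 22047) = Add(Add(-13300, -513), 22047) = Add(-13813, 22047) = 8234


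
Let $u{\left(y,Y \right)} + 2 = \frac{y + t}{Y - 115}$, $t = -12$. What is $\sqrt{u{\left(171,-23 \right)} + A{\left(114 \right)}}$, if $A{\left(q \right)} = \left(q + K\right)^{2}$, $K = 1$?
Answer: $\frac{\sqrt{27977430}}{46} \approx 114.99$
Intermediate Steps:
$u{\left(y,Y \right)} = -2 + \frac{-12 + y}{-115 + Y}$ ($u{\left(y,Y \right)} = -2 + \frac{y - 12}{Y - 115} = -2 + \frac{-12 + y}{-115 + Y}$)
$A{\left(q \right)} = \left(1 + q\right)^{2}$ ($A{\left(q \right)} = \left(q + 1\right)^{2} = \left(1 + q\right)^{2}$)
$\sqrt{u{\left(171,-23 \right)} + A{\left(114 \right)}} = \sqrt{\frac{218 + 171 - -46}{-115 - 23} + \left(1 + 114\right)^{2}} = \sqrt{\frac{218 + 171 + 46}{-138} + 115^{2}} = \sqrt{\left(- \frac{1}{138}\right) 435 + 13225} = \sqrt{- \frac{145}{46} + 13225} = \sqrt{\frac{608205}{46}} = \frac{\sqrt{27977430}}{46}$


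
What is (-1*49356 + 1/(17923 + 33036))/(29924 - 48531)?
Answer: 2515132403/948194113 ≈ 2.6525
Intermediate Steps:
(-1*49356 + 1/(17923 + 33036))/(29924 - 48531) = (-49356 + 1/50959)/(-18607) = (-49356 + 1/50959)*(-1/18607) = -2515132403/50959*(-1/18607) = 2515132403/948194113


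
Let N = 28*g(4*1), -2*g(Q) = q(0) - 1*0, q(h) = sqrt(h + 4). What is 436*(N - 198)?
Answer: -98536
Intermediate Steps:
q(h) = sqrt(4 + h)
g(Q) = -1 (g(Q) = -(sqrt(4 + 0) - 1*0)/2 = -(sqrt(4) + 0)/2 = -(2 + 0)/2 = -1/2*2 = -1)
N = -28 (N = 28*(-1) = -28)
436*(N - 198) = 436*(-28 - 198) = 436*(-226) = -98536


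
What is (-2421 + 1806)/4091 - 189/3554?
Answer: -2958909/14539414 ≈ -0.20351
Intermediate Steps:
(-2421 + 1806)/4091 - 189/3554 = -615*1/4091 - 189*1/3554 = -615/4091 - 189/3554 = -2958909/14539414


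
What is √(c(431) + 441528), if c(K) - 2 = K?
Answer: √441961 ≈ 664.80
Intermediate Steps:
c(K) = 2 + K
√(c(431) + 441528) = √((2 + 431) + 441528) = √(433 + 441528) = √441961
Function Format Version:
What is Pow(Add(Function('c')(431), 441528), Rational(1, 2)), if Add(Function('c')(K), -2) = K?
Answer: Pow(441961, Rational(1, 2)) ≈ 664.80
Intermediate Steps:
Function('c')(K) = Add(2, K)
Pow(Add(Function('c')(431), 441528), Rational(1, 2)) = Pow(Add(Add(2, 431), 441528), Rational(1, 2)) = Pow(Add(433, 441528), Rational(1, 2)) = Pow(441961, Rational(1, 2))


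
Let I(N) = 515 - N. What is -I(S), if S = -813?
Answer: -1328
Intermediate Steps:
-I(S) = -(515 - 1*(-813)) = -(515 + 813) = -1*1328 = -1328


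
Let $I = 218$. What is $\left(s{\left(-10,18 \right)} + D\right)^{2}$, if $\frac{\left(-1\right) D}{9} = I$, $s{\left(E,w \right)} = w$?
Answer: $3779136$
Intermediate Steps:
$D = -1962$ ($D = \left(-9\right) 218 = -1962$)
$\left(s{\left(-10,18 \right)} + D\right)^{2} = \left(18 - 1962\right)^{2} = \left(-1944\right)^{2} = 3779136$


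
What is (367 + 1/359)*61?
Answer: 8036994/359 ≈ 22387.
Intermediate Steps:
(367 + 1/359)*61 = (131754/359)*61 = 8036994/359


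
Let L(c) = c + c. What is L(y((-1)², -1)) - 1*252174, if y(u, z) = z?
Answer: -252176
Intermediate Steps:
L(c) = 2*c
L(y((-1)², -1)) - 1*252174 = 2*(-1) - 1*252174 = -2 - 252174 = -252176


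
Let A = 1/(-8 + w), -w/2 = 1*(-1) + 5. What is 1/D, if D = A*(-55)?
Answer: 16/55 ≈ 0.29091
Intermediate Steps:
w = -8 (w = -2*(1*(-1) + 5) = -2*(-1 + 5) = -2*4 = -8)
A = -1/16 (A = 1/(-8 - 8) = 1/(-16) = -1/16 ≈ -0.062500)
D = 55/16 (D = -1/16*(-55) = 55/16 ≈ 3.4375)
1/D = 1/(55/16) = 16/55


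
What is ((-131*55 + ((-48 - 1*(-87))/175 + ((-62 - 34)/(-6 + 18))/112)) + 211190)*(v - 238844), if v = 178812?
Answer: -306140915264/25 ≈ -1.2246e+10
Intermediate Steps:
((-131*55 + ((-48 - 1*(-87))/175 + ((-62 - 34)/(-6 + 18))/112)) + 211190)*(v - 238844) = ((-131*55 + ((-48 - 1*(-87))/175 + ((-62 - 34)/(-6 + 18))/112)) + 211190)*(178812 - 238844) = ((-7205 + ((-48 + 87)*(1/175) - 96/12*(1/112))) + 211190)*(-60032) = ((-7205 + (39*(1/175) - 96*1/12*(1/112))) + 211190)*(-60032) = ((-7205 + (39/175 - 8*1/112)) + 211190)*(-60032) = ((-7205 + (39/175 - 1/14)) + 211190)*(-60032) = ((-7205 + 53/350) + 211190)*(-60032) = (-2521697/350 + 211190)*(-60032) = (71394803/350)*(-60032) = -306140915264/25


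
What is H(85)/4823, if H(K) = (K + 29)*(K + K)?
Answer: 19380/4823 ≈ 4.0182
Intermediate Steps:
H(K) = 2*K*(29 + K) (H(K) = (29 + K)*(2*K) = 2*K*(29 + K))
H(85)/4823 = (2*85*(29 + 85))/4823 = (2*85*114)*(1/4823) = 19380*(1/4823) = 19380/4823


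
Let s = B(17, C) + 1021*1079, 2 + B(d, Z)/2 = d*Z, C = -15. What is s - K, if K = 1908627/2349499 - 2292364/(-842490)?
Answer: 47383300142005154/43031074185 ≈ 1.1011e+6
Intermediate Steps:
B(d, Z) = -4 + 2*Z*d (B(d, Z) = -4 + 2*(d*Z) = -4 + 2*(Z*d) = -4 + 2*Z*d)
s = 1101145 (s = (-4 + 2*(-15)*17) + 1021*1079 = (-4 - 510) + 1101659 = -514 + 1101659 = 1101145)
K = 152041436671/43031074185 (K = 1908627*(1/2349499) - 2292364*(-1/842490) = 1908627/2349499 + 49834/18315 = 152041436671/43031074185 ≈ 3.5333)
s - K = 1101145 - 1*152041436671/43031074185 = 1101145 - 152041436671/43031074185 = 47383300142005154/43031074185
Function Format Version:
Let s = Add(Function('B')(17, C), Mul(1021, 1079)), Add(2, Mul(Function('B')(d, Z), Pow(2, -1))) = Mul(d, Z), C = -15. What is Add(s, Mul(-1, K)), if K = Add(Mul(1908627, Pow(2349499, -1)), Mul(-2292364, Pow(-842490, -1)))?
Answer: Rational(47383300142005154, 43031074185) ≈ 1.1011e+6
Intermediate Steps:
Function('B')(d, Z) = Add(-4, Mul(2, Z, d)) (Function('B')(d, Z) = Add(-4, Mul(2, Mul(d, Z))) = Add(-4, Mul(2, Mul(Z, d))) = Add(-4, Mul(2, Z, d)))
s = 1101145 (s = Add(Add(-4, Mul(2, -15, 17)), Mul(1021, 1079)) = Add(Add(-4, -510), 1101659) = Add(-514, 1101659) = 1101145)
K = Rational(152041436671, 43031074185) (K = Add(Mul(1908627, Rational(1, 2349499)), Mul(-2292364, Rational(-1, 842490))) = Add(Rational(1908627, 2349499), Rational(49834, 18315)) = Rational(152041436671, 43031074185) ≈ 3.5333)
Add(s, Mul(-1, K)) = Add(1101145, Mul(-1, Rational(152041436671, 43031074185))) = Add(1101145, Rational(-152041436671, 43031074185)) = Rational(47383300142005154, 43031074185)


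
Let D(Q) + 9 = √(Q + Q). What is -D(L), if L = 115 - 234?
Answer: 9 - I*√238 ≈ 9.0 - 15.427*I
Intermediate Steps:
L = -119
D(Q) = -9 + √2*√Q (D(Q) = -9 + √(Q + Q) = -9 + √(2*Q) = -9 + √2*√Q)
-D(L) = -(-9 + √2*√(-119)) = -(-9 + √2*(I*√119)) = -(-9 + I*√238) = 9 - I*√238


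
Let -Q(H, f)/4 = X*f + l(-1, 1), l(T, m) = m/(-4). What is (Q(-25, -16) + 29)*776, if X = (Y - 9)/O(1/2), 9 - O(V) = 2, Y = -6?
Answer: -582000/7 ≈ -83143.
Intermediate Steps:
O(V) = 7 (O(V) = 9 - 1*2 = 9 - 2 = 7)
l(T, m) = -m/4 (l(T, m) = m*(-1/4) = -m/4)
X = -15/7 (X = (-6 - 9)/7 = -15*1/7 = -15/7 ≈ -2.1429)
Q(H, f) = 1 + 60*f/7 (Q(H, f) = -4*(-15*f/7 - 1/4*1) = -4*(-15*f/7 - 1/4) = -4*(-1/4 - 15*f/7) = 1 + 60*f/7)
(Q(-25, -16) + 29)*776 = ((1 + (60/7)*(-16)) + 29)*776 = ((1 - 960/7) + 29)*776 = (-953/7 + 29)*776 = -750/7*776 = -582000/7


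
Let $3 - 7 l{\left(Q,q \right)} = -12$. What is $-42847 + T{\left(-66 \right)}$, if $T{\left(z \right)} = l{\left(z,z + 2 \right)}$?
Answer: $- \frac{299914}{7} \approx -42845.0$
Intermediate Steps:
$l{\left(Q,q \right)} = \frac{15}{7}$ ($l{\left(Q,q \right)} = \frac{3}{7} - - \frac{12}{7} = \frac{3}{7} + \frac{12}{7} = \frac{15}{7}$)
$T{\left(z \right)} = \frac{15}{7}$
$-42847 + T{\left(-66 \right)} = -42847 + \frac{15}{7} = - \frac{299914}{7}$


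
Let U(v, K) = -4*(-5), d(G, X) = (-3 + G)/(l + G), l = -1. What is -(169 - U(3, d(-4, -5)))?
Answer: -149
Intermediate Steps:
d(G, X) = (-3 + G)/(-1 + G)
U(v, K) = 20
-(169 - U(3, d(-4, -5))) = -(169 - 1*20) = -(169 - 20) = -1*149 = -149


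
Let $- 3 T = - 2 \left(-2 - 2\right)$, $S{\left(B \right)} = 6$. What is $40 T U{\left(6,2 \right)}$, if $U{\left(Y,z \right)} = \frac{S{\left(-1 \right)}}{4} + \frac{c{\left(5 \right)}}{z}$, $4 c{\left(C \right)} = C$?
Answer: $- \frac{680}{3} \approx -226.67$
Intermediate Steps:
$c{\left(C \right)} = \frac{C}{4}$
$T = - \frac{8}{3}$ ($T = - \frac{\left(-2\right) \left(-2 - 2\right)}{3} = - \frac{\left(-2\right) \left(-4\right)}{3} = \left(- \frac{1}{3}\right) 8 = - \frac{8}{3} \approx -2.6667$)
$U{\left(Y,z \right)} = \frac{3}{2} + \frac{5}{4 z}$ ($U{\left(Y,z \right)} = \frac{6}{4} + \frac{\frac{1}{4} \cdot 5}{z} = 6 \cdot \frac{1}{4} + \frac{5}{4 z} = \frac{3}{2} + \frac{5}{4 z}$)
$40 T U{\left(6,2 \right)} = 40 \left(- \frac{8}{3}\right) \frac{5 + 6 \cdot 2}{4 \cdot 2} = - \frac{320 \cdot \frac{1}{4} \cdot \frac{1}{2} \left(5 + 12\right)}{3} = - \frac{320 \cdot \frac{1}{4} \cdot \frac{1}{2} \cdot 17}{3} = \left(- \frac{320}{3}\right) \frac{17}{8} = - \frac{680}{3}$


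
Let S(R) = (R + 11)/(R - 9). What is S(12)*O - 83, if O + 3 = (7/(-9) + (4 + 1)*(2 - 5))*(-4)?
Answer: 10202/27 ≈ 377.85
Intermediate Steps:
S(R) = (11 + R)/(-9 + R)
O = 541/9 (O = -3 + (7/(-9) + (4 + 1)*(2 - 5))*(-4) = -3 + (7*(-⅑) + 5*(-3))*(-4) = -3 + (-7/9 - 15)*(-4) = -3 - 142/9*(-4) = -3 + 568/9 = 541/9 ≈ 60.111)
S(12)*O - 83 = ((11 + 12)/(-9 + 12))*(541/9) - 83 = (23/3)*(541/9) - 83 = 12443/27 - 83 = 10202/27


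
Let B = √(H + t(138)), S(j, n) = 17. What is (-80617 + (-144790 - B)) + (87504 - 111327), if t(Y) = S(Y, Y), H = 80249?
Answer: -249230 - √80266 ≈ -2.4951e+5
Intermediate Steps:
t(Y) = 17
B = √80266 (B = √(80249 + 17) = √80266 ≈ 283.31)
(-80617 + (-144790 - B)) + (87504 - 111327) = (-80617 + (-144790 - √80266)) + (87504 - 111327) = (-225407 - √80266) - 23823 = -249230 - √80266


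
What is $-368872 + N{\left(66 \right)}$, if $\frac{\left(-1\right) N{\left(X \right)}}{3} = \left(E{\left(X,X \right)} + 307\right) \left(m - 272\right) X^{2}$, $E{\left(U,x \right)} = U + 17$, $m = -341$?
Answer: $3123797888$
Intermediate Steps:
$E{\left(U,x \right)} = 17 + U$
$N{\left(X \right)} = - 3 X^{2} \left(-198612 - 613 X\right)$ ($N{\left(X \right)} = - 3 \left(\left(17 + X\right) + 307\right) \left(-341 - 272\right) X^{2} = - 3 \left(324 + X\right) \left(-613\right) X^{2} = - 3 \left(-198612 - 613 X\right) X^{2} = - 3 X^{2} \left(-198612 - 613 X\right)$)
$-368872 + N{\left(66 \right)} = -368872 + 1839 \cdot 66^{2} \left(324 + 66\right) = -368872 + 1839 \cdot 4356 \cdot 390 = -368872 + 3124166760 = 3123797888$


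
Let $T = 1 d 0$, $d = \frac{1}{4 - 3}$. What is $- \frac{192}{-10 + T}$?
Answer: $\frac{96}{5} \approx 19.2$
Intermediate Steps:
$d = 1$ ($d = \frac{1}{4 - 3} = 1^{-1} = 1$)
$T = 0$ ($T = 1 \cdot 1 \cdot 0 = 1 \cdot 0 = 0$)
$- \frac{192}{-10 + T} = - \frac{192}{-10 + 0} = - \frac{192}{-10} = \left(-192\right) \left(- \frac{1}{10}\right) = \frac{96}{5}$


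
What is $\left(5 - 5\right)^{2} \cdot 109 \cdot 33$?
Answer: $0$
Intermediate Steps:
$\left(5 - 5\right)^{2} \cdot 109 \cdot 33 = 0^{2} \cdot 109 \cdot 33 = 0 \cdot 109 \cdot 33 = 0 \cdot 33 = 0$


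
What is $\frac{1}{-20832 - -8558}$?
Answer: $- \frac{1}{12274} \approx -8.1473 \cdot 10^{-5}$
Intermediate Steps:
$\frac{1}{-20832 - -8558} = \frac{1}{-20832 + 8558} = \frac{1}{-12274} = - \frac{1}{12274}$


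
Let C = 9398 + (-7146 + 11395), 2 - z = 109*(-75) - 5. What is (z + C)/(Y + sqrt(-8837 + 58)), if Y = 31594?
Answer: 689665426/998189615 - 21829*I*sqrt(8779)/998189615 ≈ 0.69092 - 0.002049*I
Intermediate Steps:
z = 8182 (z = 2 - (109*(-75) - 5) = 2 - (-8175 - 5) = 2 - 1*(-8180) = 2 + 8180 = 8182)
C = 13647 (C = 9398 + 4249 = 13647)
(z + C)/(Y + sqrt(-8837 + 58)) = (8182 + 13647)/(31594 + sqrt(-8837 + 58)) = 21829/(31594 + sqrt(-8779)) = 21829/(31594 + I*sqrt(8779))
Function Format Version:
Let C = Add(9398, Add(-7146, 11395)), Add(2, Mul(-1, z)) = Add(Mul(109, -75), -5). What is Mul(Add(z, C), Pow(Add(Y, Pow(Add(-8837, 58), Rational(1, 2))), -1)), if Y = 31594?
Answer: Add(Rational(689665426, 998189615), Mul(Rational(-21829, 998189615), I, Pow(8779, Rational(1, 2)))) ≈ Add(0.69092, Mul(-0.0020490, I))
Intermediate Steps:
z = 8182 (z = Add(2, Mul(-1, Add(Mul(109, -75), -5))) = Add(2, Mul(-1, Add(-8175, -5))) = Add(2, Mul(-1, -8180)) = Add(2, 8180) = 8182)
C = 13647 (C = Add(9398, 4249) = 13647)
Mul(Add(z, C), Pow(Add(Y, Pow(Add(-8837, 58), Rational(1, 2))), -1)) = Mul(Add(8182, 13647), Pow(Add(31594, Pow(Add(-8837, 58), Rational(1, 2))), -1)) = Mul(21829, Pow(Add(31594, Pow(-8779, Rational(1, 2))), -1)) = Mul(21829, Pow(Add(31594, Mul(I, Pow(8779, Rational(1, 2)))), -1))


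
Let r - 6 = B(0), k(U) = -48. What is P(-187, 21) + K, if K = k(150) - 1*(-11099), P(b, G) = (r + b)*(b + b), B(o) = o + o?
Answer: 78745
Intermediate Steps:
B(o) = 2*o
r = 6 (r = 6 + 2*0 = 6 + 0 = 6)
P(b, G) = 2*b*(6 + b) (P(b, G) = (6 + b)*(b + b) = (6 + b)*(2*b) = 2*b*(6 + b))
K = 11051 (K = -48 - 1*(-11099) = -48 + 11099 = 11051)
P(-187, 21) + K = 2*(-187)*(6 - 187) + 11051 = 2*(-187)*(-181) + 11051 = 67694 + 11051 = 78745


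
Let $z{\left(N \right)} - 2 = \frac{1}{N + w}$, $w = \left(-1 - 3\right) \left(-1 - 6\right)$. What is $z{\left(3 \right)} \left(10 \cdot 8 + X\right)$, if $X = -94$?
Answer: $- \frac{882}{31} \approx -28.452$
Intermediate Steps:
$w = 28$ ($w = \left(-4\right) \left(-7\right) = 28$)
$z{\left(N \right)} = 2 + \frac{1}{28 + N}$ ($z{\left(N \right)} = 2 + \frac{1}{N + 28} = 2 + \frac{1}{28 + N}$)
$z{\left(3 \right)} \left(10 \cdot 8 + X\right) = \frac{57 + 2 \cdot 3}{28 + 3} \left(10 \cdot 8 - 94\right) = \frac{57 + 6}{31} \left(80 - 94\right) = \frac{1}{31} \cdot 63 \left(-14\right) = \frac{63}{31} \left(-14\right) = - \frac{882}{31}$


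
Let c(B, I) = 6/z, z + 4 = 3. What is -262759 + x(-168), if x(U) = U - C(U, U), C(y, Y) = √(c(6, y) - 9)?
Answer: -262927 - I*√15 ≈ -2.6293e+5 - 3.873*I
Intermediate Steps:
z = -1 (z = -4 + 3 = -1)
c(B, I) = -6 (c(B, I) = 6/(-1) = 6*(-1) = -6)
C(y, Y) = I*√15 (C(y, Y) = √(-6 - 9) = √(-15) = I*√15)
x(U) = U - I*√15
-262759 + x(-168) = -262759 + (-168 - I*√15) = -262927 - I*√15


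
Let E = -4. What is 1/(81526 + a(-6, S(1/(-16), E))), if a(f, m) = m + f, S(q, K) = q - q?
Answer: 1/81520 ≈ 1.2267e-5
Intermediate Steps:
S(q, K) = 0
a(f, m) = f + m
1/(81526 + a(-6, S(1/(-16), E))) = 1/(81526 + (-6 + 0)) = 1/(81526 - 6) = 1/81520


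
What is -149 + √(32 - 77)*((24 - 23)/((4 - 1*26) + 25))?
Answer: -149 + I*√5 ≈ -149.0 + 2.2361*I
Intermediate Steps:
-149 + √(32 - 77)*((24 - 23)/((4 - 1*26) + 25)) = -149 + √(-45)*(1/((4 - 26) + 25)) = -149 + (3*I*√5)*(1/(-22 + 25)) = -149 + (3*I*√5)*(1/3) = -149 + (3*I*√5)*(1*(⅓)) = -149 + (3*I*√5)*(⅓) = -149 + I*√5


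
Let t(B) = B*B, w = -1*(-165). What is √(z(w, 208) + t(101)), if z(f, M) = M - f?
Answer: 2*√2561 ≈ 101.21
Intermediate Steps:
w = 165
t(B) = B²
√(z(w, 208) + t(101)) = √((208 - 1*165) + 101²) = √((208 - 165) + 10201) = √(43 + 10201) = √10244 = 2*√2561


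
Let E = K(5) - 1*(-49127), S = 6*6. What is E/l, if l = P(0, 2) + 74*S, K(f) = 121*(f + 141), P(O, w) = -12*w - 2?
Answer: 66793/2638 ≈ 25.320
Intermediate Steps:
P(O, w) = -2 - 12*w
S = 36
K(f) = 17061 + 121*f (K(f) = 121*(141 + f) = 17061 + 121*f)
E = 66793 (E = (17061 + 121*5) - 1*(-49127) = (17061 + 605) + 49127 = 17666 + 49127 = 66793)
l = 2638 (l = (-2 - 12*2) + 74*36 = (-2 - 24) + 2664 = -26 + 2664 = 2638)
E/l = 66793/2638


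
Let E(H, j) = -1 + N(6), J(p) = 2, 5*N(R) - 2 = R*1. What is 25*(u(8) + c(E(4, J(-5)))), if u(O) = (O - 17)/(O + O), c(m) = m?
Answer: 15/16 ≈ 0.93750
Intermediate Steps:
N(R) = ⅖ + R/5 (N(R) = ⅖ + (R*1)/5 = ⅖ + R/5)
E(H, j) = ⅗ (E(H, j) = -1 + (⅖ + (⅕)*6) = -1 + (⅖ + 6/5) = -1 + 8/5 = ⅗)
u(O) = (-17 + O)/(2*O) (u(O) = (-17 + O)/((2*O)) = (-17 + O)*(1/(2*O)) = (-17 + O)/(2*O))
25*(u(8) + c(E(4, J(-5)))) = 25*((½)*(-17 + 8)/8 + ⅗) = 25*((½)*(⅛)*(-9) + ⅗) = 25*(-9/16 + ⅗) = 25*(3/80) = 15/16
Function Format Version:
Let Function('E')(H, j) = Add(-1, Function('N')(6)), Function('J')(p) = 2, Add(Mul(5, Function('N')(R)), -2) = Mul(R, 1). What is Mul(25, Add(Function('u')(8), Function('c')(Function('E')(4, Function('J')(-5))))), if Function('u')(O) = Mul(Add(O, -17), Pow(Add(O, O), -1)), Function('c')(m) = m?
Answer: Rational(15, 16) ≈ 0.93750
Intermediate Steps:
Function('N')(R) = Add(Rational(2, 5), Mul(Rational(1, 5), R)) (Function('N')(R) = Add(Rational(2, 5), Mul(Rational(1, 5), Mul(R, 1))) = Add(Rational(2, 5), Mul(Rational(1, 5), R)))
Function('E')(H, j) = Rational(3, 5) (Function('E')(H, j) = Add(-1, Add(Rational(2, 5), Mul(Rational(1, 5), 6))) = Add(-1, Add(Rational(2, 5), Rational(6, 5))) = Add(-1, Rational(8, 5)) = Rational(3, 5))
Function('u')(O) = Mul(Rational(1, 2), Pow(O, -1), Add(-17, O)) (Function('u')(O) = Mul(Add(-17, O), Pow(Mul(2, O), -1)) = Mul(Add(-17, O), Mul(Rational(1, 2), Pow(O, -1))) = Mul(Rational(1, 2), Pow(O, -1), Add(-17, O)))
Mul(25, Add(Function('u')(8), Function('c')(Function('E')(4, Function('J')(-5))))) = Mul(25, Add(Mul(Rational(1, 2), Pow(8, -1), Add(-17, 8)), Rational(3, 5))) = Mul(25, Add(Mul(Rational(1, 2), Rational(1, 8), -9), Rational(3, 5))) = Mul(25, Add(Rational(-9, 16), Rational(3, 5))) = Mul(25, Rational(3, 80)) = Rational(15, 16)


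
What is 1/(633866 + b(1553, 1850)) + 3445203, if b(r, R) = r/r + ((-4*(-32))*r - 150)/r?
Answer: 3392126495425808/984594085 ≈ 3.4452e+6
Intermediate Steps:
b(r, R) = 1 + (-150 + 128*r)/r (b(r, R) = 1 + (128*r - 150)/r = 1 + (-150 + 128*r)/r)
1/(633866 + b(1553, 1850)) + 3445203 = 1/(633866 + (129 - 150/1553)) + 3445203 = 1/(633866 + 200187/1553) + 3445203 = 1/(984594085/1553) + 3445203 = 1553/984594085 + 3445203 = 3392126495425808/984594085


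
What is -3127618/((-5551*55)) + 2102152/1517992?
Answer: 7403154697/636607895 ≈ 11.629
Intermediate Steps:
-3127618/((-5551*55)) + 2102152/1517992 = -3127618/(-305305) + 2102152*(1/1517992) = -3127618*(-1/305305) + 262769/189749 = 240586/23485 + 262769/189749 = 7403154697/636607895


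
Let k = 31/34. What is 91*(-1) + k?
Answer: -3063/34 ≈ -90.088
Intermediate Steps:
k = 31/34 (k = 31*(1/34) = 31/34 ≈ 0.91177)
91*(-1) + k = 91*(-1) + 31/34 = -91 + 31/34 = -3063/34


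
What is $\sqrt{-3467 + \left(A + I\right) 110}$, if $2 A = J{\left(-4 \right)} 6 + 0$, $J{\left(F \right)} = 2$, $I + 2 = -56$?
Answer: $i \sqrt{9187} \approx 95.849 i$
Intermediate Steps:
$I = -58$ ($I = -2 - 56 = -58$)
$A = 6$ ($A = \frac{2 \cdot 6 + 0}{2} = \frac{12 + 0}{2} = \frac{1}{2} \cdot 12 = 6$)
$\sqrt{-3467 + \left(A + I\right) 110} = \sqrt{-3467 + \left(6 - 58\right) 110} = \sqrt{-3467 - 5720} = \sqrt{-9187} = i \sqrt{9187}$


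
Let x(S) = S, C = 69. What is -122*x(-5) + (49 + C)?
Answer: 728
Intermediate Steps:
-122*x(-5) + (49 + C) = -122*(-5) + (49 + 69) = 610 + 118 = 728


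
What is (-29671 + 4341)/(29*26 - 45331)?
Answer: 25330/44577 ≈ 0.56823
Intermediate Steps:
(-29671 + 4341)/(29*26 - 45331) = -25330/(754 - 45331) = -25330/(-44577) = -25330*(-1/44577) = 25330/44577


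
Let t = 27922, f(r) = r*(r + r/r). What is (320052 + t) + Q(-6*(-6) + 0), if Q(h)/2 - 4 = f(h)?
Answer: 350646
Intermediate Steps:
f(r) = r*(1 + r) (f(r) = r*(r + 1) = r*(1 + r))
Q(h) = 8 + 2*h*(1 + h) (Q(h) = 8 + 2*(h*(1 + h)) = 8 + 2*h*(1 + h))
(320052 + t) + Q(-6*(-6) + 0) = (320052 + 27922) + (8 + 2*(-6*(-6) + 0)*(1 + (-6*(-6) + 0))) = 347974 + (8 + 2*(36 + 0)*(1 + (36 + 0))) = 347974 + (8 + 2*36*(1 + 36)) = 347974 + (8 + 2*36*37) = 347974 + (8 + 2664) = 347974 + 2672 = 350646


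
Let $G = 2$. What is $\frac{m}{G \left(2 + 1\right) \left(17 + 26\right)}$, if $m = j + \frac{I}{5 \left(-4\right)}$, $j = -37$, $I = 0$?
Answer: $- \frac{37}{258} \approx -0.14341$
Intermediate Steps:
$m = -37$ ($m = -37 + \frac{1}{5 \left(-4\right)} 0 = -37 + \frac{1}{-20} \cdot 0 = -37 - 0 = -37 + 0 = -37$)
$\frac{m}{G \left(2 + 1\right) \left(17 + 26\right)} = - \frac{37}{2 \left(2 + 1\right) \left(17 + 26\right)} = - \frac{37}{2 \cdot 3 \cdot 43} = - \frac{37}{6 \cdot 43} = - \frac{37}{258}$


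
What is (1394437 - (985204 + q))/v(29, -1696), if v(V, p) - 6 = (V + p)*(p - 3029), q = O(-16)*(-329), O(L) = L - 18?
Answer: 398047/7876581 ≈ 0.050536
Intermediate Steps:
O(L) = -18 + L
q = 11186 (q = (-18 - 16)*(-329) = -34*(-329) = 11186)
v(V, p) = 6 + (-3029 + p)*(V + p) (v(V, p) = 6 + (V + p)*(p - 3029) = 6 + (V + p)*(-3029 + p) = 6 + (-3029 + p)*(V + p))
(1394437 - (985204 + q))/v(29, -1696) = (1394437 - (985204 + 11186))/(6 + (-1696)² - 3029*29 - 3029*(-1696) + 29*(-1696)) = (1394437 - 1*996390)/(6 + 2876416 - 87841 + 5137184 - 49184) = (1394437 - 996390)/7876581 = 398047*(1/7876581) = 398047/7876581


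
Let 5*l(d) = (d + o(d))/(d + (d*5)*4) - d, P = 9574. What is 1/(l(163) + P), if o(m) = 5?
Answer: 815/7776249 ≈ 0.00010481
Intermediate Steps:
l(d) = -d/5 + (5 + d)/(105*d) (l(d) = ((d + 5)/(d + (d*5)*4) - d)/5 = ((5 + d)/(d + (5*d)*4) - d)/5 = ((5 + d)/(d + 20*d) - d)/5 = ((5 + d)/((21*d)) - d)/5 = ((5 + d)*(1/(21*d)) - d)/5 = ((5 + d)/(21*d) - d)/5 = (-d + (5 + d)/(21*d))/5 = -d/5 + (5 + d)/(105*d))
1/(l(163) + P) = 1/((1/105)*(5 - 1*163*(-1 + 21*163))/163 + 9574) = 1/((1/105)*(1/163)*(5 - 1*163*(-1 + 3423)) + 9574) = 1/((1/105)*(1/163)*(5 - 1*163*3422) + 9574) = 1/((1/105)*(1/163)*(5 - 557786) + 9574) = 1/((1/105)*(1/163)*(-557781) + 9574) = 1/(-26561/815 + 9574) = 1/(7776249/815) = 815/7776249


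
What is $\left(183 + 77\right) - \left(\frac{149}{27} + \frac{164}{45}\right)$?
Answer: $\frac{33863}{135} \approx 250.84$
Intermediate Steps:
$\left(183 + 77\right) - \left(\frac{149}{27} + \frac{164}{45}\right) = 260 - \left(\frac{164}{45} + \frac{149}{27}\right) = 260 - \frac{1237}{135} = \frac{33863}{135}$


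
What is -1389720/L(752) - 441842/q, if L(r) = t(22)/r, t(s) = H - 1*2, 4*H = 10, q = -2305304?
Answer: -2409202760088839/1152652 ≈ -2.0901e+9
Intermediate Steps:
H = 5/2 (H = (¼)*10 = 5/2 ≈ 2.5000)
t(s) = ½ (t(s) = 5/2 - 1*2 = 5/2 - 2 = ½)
L(r) = 1/(2*r)
-1389720/L(752) - 441842/q = -1389720/((½)/752) - 441842/(-2305304) = -1389720/((½)*(1/752)) - 441842*(-1/2305304) = -1389720/1/1504 + 220921/1152652 = -1389720*1504 + 220921/1152652 = -2090138880 + 220921/1152652 = -2409202760088839/1152652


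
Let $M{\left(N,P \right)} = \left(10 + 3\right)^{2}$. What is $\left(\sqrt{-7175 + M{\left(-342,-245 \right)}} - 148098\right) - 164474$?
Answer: $-312572 + i \sqrt{7006} \approx -3.1257 \cdot 10^{5} + 83.702 i$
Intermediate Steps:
$M{\left(N,P \right)} = 169$ ($M{\left(N,P \right)} = 13^{2} = 169$)
$\left(\sqrt{-7175 + M{\left(-342,-245 \right)}} - 148098\right) - 164474 = \left(\sqrt{-7175 + 169} - 148098\right) - 164474 = \left(\sqrt{-7006} - 148098\right) - 164474 = \left(i \sqrt{7006} - 148098\right) - 164474 = \left(-148098 + i \sqrt{7006}\right) - 164474 = -312572 + i \sqrt{7006}$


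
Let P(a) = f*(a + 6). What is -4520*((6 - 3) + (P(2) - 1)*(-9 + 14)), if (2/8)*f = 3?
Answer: -2160560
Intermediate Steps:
f = 12 (f = 4*3 = 12)
P(a) = 72 + 12*a (P(a) = 12*(a + 6) = 12*(6 + a) = 72 + 12*a)
-4520*((6 - 3) + (P(2) - 1)*(-9 + 14)) = -4520*((6 - 3) + ((72 + 12*2) - 1)*(-9 + 14)) = -4520*(3 + ((72 + 24) - 1)*5) = -4520*(3 + (96 - 1)*5) = -4520*(3 + 95*5) = -4520*(3 + 475) = -4520*478 = -2160560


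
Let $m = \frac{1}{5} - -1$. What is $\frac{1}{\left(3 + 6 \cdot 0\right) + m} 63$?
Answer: $15$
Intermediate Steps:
$m = \frac{6}{5}$ ($m = \frac{1}{5} + 1 = \frac{6}{5} \approx 1.2$)
$\frac{1}{\left(3 + 6 \cdot 0\right) + m} 63 = \frac{1}{\left(3 + 6 \cdot 0\right) + \frac{6}{5}} \cdot 63 = \frac{1}{\left(3 + 0\right) + \frac{6}{5}} \cdot 63 = \frac{1}{3 + \frac{6}{5}} \cdot 63 = \frac{1}{\frac{21}{5}} \cdot 63 = \frac{5}{21} \cdot 63 = 15$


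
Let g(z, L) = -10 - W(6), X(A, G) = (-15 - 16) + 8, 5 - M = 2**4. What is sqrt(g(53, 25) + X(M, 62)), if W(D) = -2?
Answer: I*sqrt(31) ≈ 5.5678*I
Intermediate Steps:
M = -11 (M = 5 - 1*2**4 = 5 - 1*16 = 5 - 16 = -11)
X(A, G) = -23 (X(A, G) = -31 + 8 = -23)
g(z, L) = -8 (g(z, L) = -10 - 1*(-2) = -10 + 2 = -8)
sqrt(g(53, 25) + X(M, 62)) = sqrt(-8 - 23) = sqrt(-31) = I*sqrt(31)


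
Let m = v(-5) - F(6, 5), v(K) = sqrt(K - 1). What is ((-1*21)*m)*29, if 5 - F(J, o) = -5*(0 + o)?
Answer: 18270 - 609*I*sqrt(6) ≈ 18270.0 - 1491.7*I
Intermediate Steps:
v(K) = sqrt(-1 + K)
F(J, o) = 5 + 5*o (F(J, o) = 5 - (-5)*(0 + o) = 5 - (-5)*o = 5 + 5*o)
m = -30 + I*sqrt(6) (m = sqrt(-1 - 5) - (5 + 5*5) = sqrt(-6) - (5 + 25) = I*sqrt(6) - 1*30 = I*sqrt(6) - 30 = -30 + I*sqrt(6) ≈ -30.0 + 2.4495*I)
((-1*21)*m)*29 = ((-1*21)*(-30 + I*sqrt(6)))*29 = -21*(-30 + I*sqrt(6))*29 = (630 - 21*I*sqrt(6))*29 = 18270 - 609*I*sqrt(6)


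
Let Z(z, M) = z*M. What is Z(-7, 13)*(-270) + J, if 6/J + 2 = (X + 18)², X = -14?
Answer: 171993/7 ≈ 24570.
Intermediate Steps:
Z(z, M) = M*z
J = 3/7 (J = 6/(-2 + (-14 + 18)²) = 6/(-2 + 4²) = 6/(-2 + 16) = 6/14 = 6*(1/14) = 3/7 ≈ 0.42857)
Z(-7, 13)*(-270) + J = (13*(-7))*(-270) + 3/7 = -91*(-270) + 3/7 = 24570 + 3/7 = 171993/7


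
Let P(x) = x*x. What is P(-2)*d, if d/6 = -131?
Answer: -3144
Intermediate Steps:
d = -786 (d = 6*(-131) = -786)
P(x) = x**2
P(-2)*d = (-2)**2*(-786) = 4*(-786) = -3144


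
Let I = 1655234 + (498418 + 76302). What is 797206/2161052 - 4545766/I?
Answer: -2011475999327/1204761637902 ≈ -1.6696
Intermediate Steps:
I = 2229954 (I = 1655234 + 574720 = 2229954)
797206/2161052 - 4545766/I = 797206/2161052 - 4545766/2229954 = 797206*(1/2161052) - 4545766*1/2229954 = 398603/1080526 - 2272883/1114977 = -2011475999327/1204761637902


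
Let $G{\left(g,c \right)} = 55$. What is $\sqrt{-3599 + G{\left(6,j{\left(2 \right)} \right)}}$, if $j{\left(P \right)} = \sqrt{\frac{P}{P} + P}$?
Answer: $2 i \sqrt{886} \approx 59.531 i$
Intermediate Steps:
$j{\left(P \right)} = \sqrt{1 + P}$
$\sqrt{-3599 + G{\left(6,j{\left(2 \right)} \right)}} = \sqrt{-3599 + 55} = \sqrt{-3544} = 2 i \sqrt{886}$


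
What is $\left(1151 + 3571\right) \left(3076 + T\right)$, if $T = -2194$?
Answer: $4164804$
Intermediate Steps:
$\left(1151 + 3571\right) \left(3076 + T\right) = \left(1151 + 3571\right) \left(3076 - 2194\right) = 4722 \cdot 882 = 4164804$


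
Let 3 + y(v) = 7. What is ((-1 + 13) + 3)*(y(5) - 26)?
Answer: -330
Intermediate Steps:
y(v) = 4 (y(v) = -3 + 7 = 4)
((-1 + 13) + 3)*(y(5) - 26) = ((-1 + 13) + 3)*(4 - 26) = (12 + 3)*(-22) = 15*(-22) = -330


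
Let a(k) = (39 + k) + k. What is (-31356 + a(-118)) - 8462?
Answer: -40015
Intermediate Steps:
a(k) = 39 + 2*k
(-31356 + a(-118)) - 8462 = (-31356 + (39 + 2*(-118))) - 8462 = (-31356 + (39 - 236)) - 8462 = (-31356 - 197) - 8462 = -31553 - 8462 = -40015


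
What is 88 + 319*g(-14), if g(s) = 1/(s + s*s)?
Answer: 16335/182 ≈ 89.753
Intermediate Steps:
g(s) = 1/(s + s²)
88 + 319*g(-14) = 88 + 319*(1/((-14)*(1 - 14))) = 88 + 319*(-1/14/(-13)) = 88 + 319*(-1/14*(-1/13)) = 88 + 319*(1/182) = 88 + 319/182 = 16335/182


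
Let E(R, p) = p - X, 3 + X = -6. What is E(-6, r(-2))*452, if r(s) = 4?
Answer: 5876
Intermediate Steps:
X = -9 (X = -3 - 6 = -9)
E(R, p) = 9 + p (E(R, p) = p - 1*(-9) = p + 9 = 9 + p)
E(-6, r(-2))*452 = (9 + 4)*452 = 13*452 = 5876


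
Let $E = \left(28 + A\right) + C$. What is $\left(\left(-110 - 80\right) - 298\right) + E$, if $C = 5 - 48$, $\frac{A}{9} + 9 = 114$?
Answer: $442$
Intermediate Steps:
$A = 945$ ($A = -81 + 9 \cdot 114 = -81 + 1026 = 945$)
$C = -43$ ($C = 5 - 48 = -43$)
$E = 930$ ($E = \left(28 + 945\right) - 43 = 973 - 43 = 930$)
$\left(\left(-110 - 80\right) - 298\right) + E = \left(\left(-110 - 80\right) - 298\right) + 930 = \left(-190 - 298\right) + 930 = -488 + 930 = 442$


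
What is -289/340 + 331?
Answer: 6603/20 ≈ 330.15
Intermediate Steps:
-289/340 + 331 = -289*1/340 + 331 = -17/20 + 331 = 6603/20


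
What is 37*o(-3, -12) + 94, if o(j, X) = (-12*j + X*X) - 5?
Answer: 6569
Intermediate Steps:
o(j, X) = -5 + X**2 - 12*j (o(j, X) = (-12*j + X**2) - 5 = (X**2 - 12*j) - 5 = -5 + X**2 - 12*j)
37*o(-3, -12) + 94 = 37*(-5 + (-12)**2 - 12*(-3)) + 94 = 37*(-5 + 144 + 36) + 94 = 37*175 + 94 = 6475 + 94 = 6569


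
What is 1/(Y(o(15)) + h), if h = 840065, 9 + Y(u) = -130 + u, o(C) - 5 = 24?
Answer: 1/839955 ≈ 1.1905e-6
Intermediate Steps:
o(C) = 29 (o(C) = 5 + 24 = 29)
Y(u) = -139 + u (Y(u) = -9 + (-130 + u) = -139 + u)
1/(Y(o(15)) + h) = 1/((-139 + 29) + 840065) = 1/(-110 + 840065) = 1/839955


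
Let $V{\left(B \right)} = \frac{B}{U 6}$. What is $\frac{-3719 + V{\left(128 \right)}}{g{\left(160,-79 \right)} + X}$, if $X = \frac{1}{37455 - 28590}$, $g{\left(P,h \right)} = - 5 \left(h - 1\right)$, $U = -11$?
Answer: $- \frac{362847405}{39006011} \approx -9.3023$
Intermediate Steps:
$g{\left(P,h \right)} = 5 - 5 h$ ($g{\left(P,h \right)} = - 5 \left(-1 + h\right) = 5 - 5 h$)
$V{\left(B \right)} = - \frac{B}{66}$ ($V{\left(B \right)} = \frac{B}{\left(-11\right) 6} = \frac{B}{-66} = B \left(- \frac{1}{66}\right) = - \frac{B}{66}$)
$X = \frac{1}{8865} \approx 0.0001128$
$\frac{-3719 + V{\left(128 \right)}}{g{\left(160,-79 \right)} + X} = \frac{-3719 - \frac{64}{33}}{\left(5 - -395\right) + \frac{1}{8865}} = \frac{-3719 - \frac{64}{33}}{\left(5 + 395\right) + \frac{1}{8865}} = - \frac{122791}{33 \left(400 + \frac{1}{8865}\right)} = - \frac{122791}{33 \cdot \frac{3546001}{8865}} = \left(- \frac{122791}{33}\right) \frac{8865}{3546001} = - \frac{362847405}{39006011}$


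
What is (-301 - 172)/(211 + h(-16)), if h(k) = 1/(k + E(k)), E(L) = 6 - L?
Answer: -2838/1267 ≈ -2.2399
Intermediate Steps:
h(k) = 1/6 (h(k) = 1/(k + (6 - k)) = 1/6)
(-301 - 172)/(211 + h(-16)) = (-301 - 172)/(211 + 1/6) = -473/1267/6 = -473*6/1267 = -2838/1267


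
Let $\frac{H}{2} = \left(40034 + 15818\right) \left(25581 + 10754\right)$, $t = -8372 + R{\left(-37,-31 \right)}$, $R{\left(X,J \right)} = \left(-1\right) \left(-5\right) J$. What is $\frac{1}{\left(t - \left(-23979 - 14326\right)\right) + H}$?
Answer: $\frac{1}{4058794618} \approx 2.4638 \cdot 10^{-10}$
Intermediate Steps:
$R{\left(X,J \right)} = 5 J$
$t = -8527$ ($t = -8372 + 5 \left(-31\right) = -8372 - 155 = -8527$)
$H = 4058764840$ ($H = 2 \left(40034 + 15818\right) \left(25581 + 10754\right) = 2 \cdot 55852 \cdot 36335 = 2 \cdot 2029382420 = 4058764840$)
$\frac{1}{\left(t - \left(-23979 - 14326\right)\right) + H} = \frac{1}{\left(-8527 - \left(-23979 - 14326\right)\right) + 4058764840} = \frac{1}{\left(-8527 - -38305\right) + 4058764840} = \frac{1}{\left(-8527 + 38305\right) + 4058764840} = \frac{1}{29778 + 4058764840} = \frac{1}{4058794618}$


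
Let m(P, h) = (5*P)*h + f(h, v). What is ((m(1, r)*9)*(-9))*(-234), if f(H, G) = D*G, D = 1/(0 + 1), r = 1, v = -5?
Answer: 0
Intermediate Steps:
D = 1 (D = 1/1 = 1)
f(H, G) = G (f(H, G) = 1*G = G)
m(P, h) = -5 + 5*P*h (m(P, h) = (5*P)*h - 5 = 5*P*h - 5 = -5 + 5*P*h)
((m(1, r)*9)*(-9))*(-234) = (((-5 + 5*1*1)*9)*(-9))*(-234) = (((-5 + 5)*9)*(-9))*(-234) = ((0*9)*(-9))*(-234) = (0*(-9))*(-234) = 0*(-234) = 0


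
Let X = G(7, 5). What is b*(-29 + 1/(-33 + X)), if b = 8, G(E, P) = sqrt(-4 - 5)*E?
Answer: -59204/255 - 28*I/255 ≈ -232.17 - 0.1098*I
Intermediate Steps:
G(E, P) = 3*I*E (G(E, P) = sqrt(-9)*E = (3*I)*E = 3*I*E)
X = 21*I (X = 3*I*7 = 21*I ≈ 21.0*I)
b*(-29 + 1/(-33 + X)) = 8*(-29 + 1/(-33 + 21*I)) = 8*(-29 + (-33 - 21*I)/1530) = -232 + 4*(-33 - 21*I)/765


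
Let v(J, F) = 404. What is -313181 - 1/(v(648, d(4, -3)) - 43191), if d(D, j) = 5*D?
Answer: -13400075446/42787 ≈ -3.1318e+5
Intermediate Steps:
-313181 - 1/(v(648, d(4, -3)) - 43191) = -313181 - 1/(404 - 43191) = -313181 - 1/(-42787) = -313181 - 1*(-1/42787) = -313181 + 1/42787 = -13400075446/42787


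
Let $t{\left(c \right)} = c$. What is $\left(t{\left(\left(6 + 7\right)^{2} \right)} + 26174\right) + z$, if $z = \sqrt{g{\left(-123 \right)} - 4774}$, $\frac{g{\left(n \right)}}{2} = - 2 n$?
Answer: $26343 + i \sqrt{4282} \approx 26343.0 + 65.437 i$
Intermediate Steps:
$g{\left(n \right)} = - 4 n$ ($g{\left(n \right)} = 2 \left(- 2 n\right) = - 4 n$)
$z = i \sqrt{4282}$ ($z = \sqrt{\left(-4\right) \left(-123\right) - 4774} = \sqrt{492 - 4774} = \sqrt{-4282} = i \sqrt{4282} \approx 65.437 i$)
$\left(t{\left(\left(6 + 7\right)^{2} \right)} + 26174\right) + z = \left(\left(6 + 7\right)^{2} + 26174\right) + i \sqrt{4282} = \left(13^{2} + 26174\right) + i \sqrt{4282} = \left(169 + 26174\right) + i \sqrt{4282} = 26343 + i \sqrt{4282}$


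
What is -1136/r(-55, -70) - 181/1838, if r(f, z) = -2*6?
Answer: 521449/5514 ≈ 94.568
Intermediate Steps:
r(f, z) = -12
-1136/r(-55, -70) - 181/1838 = -1136/(-12) - 181/1838 = -1136*(-1/12) - 181*1/1838 = 284/3 - 181/1838 = 521449/5514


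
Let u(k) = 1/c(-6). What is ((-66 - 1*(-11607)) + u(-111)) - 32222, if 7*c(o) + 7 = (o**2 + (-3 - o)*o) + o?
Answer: -103398/5 ≈ -20680.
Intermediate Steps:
c(o) = -1 + o/7 + o**2/7 + o*(-3 - o)/7 (c(o) = -1 + ((o**2 + (-3 - o)*o) + o)/7 = -1 + ((o**2 + o*(-3 - o)) + o)/7 = -1 + (o + o**2 + o*(-3 - o))/7 = -1 + (o/7 + o**2/7 + o*(-3 - o)/7) = -1 + o/7 + o**2/7 + o*(-3 - o)/7)
u(k) = 7/5 (u(k) = 1/(-1 - 2/7*(-6)) = 1/(-1 + 12/7) = 1/(5/7) = 7/5)
((-66 - 1*(-11607)) + u(-111)) - 32222 = ((-66 - 1*(-11607)) + 7/5) - 32222 = ((-66 + 11607) + 7/5) - 32222 = (11541 + 7/5) - 32222 = 57712/5 - 32222 = -103398/5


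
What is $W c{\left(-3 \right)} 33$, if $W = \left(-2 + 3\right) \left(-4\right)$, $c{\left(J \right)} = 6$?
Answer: $-792$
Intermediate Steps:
$W = -4$ ($W = 1 \left(-4\right) = -4$)
$W c{\left(-3 \right)} 33 = \left(-4\right) 6 \cdot 33 = \left(-24\right) 33 = -792$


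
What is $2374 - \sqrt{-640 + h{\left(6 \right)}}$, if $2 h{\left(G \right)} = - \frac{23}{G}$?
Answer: $2374 - \frac{i \sqrt{23109}}{6} \approx 2374.0 - 25.336 i$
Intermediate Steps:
$h{\left(G \right)} = - \frac{23}{2 G}$ ($h{\left(G \right)} = \frac{\left(-23\right) \frac{1}{G}}{2} = - \frac{23}{2 G}$)
$2374 - \sqrt{-640 + h{\left(6 \right)}} = 2374 - \sqrt{-640 - \frac{23}{2 \cdot 6}} = 2374 - \sqrt{-640 - \frac{23}{12}} = 2374 - \sqrt{- \frac{7703}{12}} = 2374 - \frac{i \sqrt{23109}}{6}$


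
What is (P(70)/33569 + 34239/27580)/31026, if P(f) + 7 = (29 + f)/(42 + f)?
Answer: 4596801239/114899581114080 ≈ 4.0007e-5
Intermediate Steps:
P(f) = -7 + (29 + f)/(42 + f)
(P(70)/33569 + 34239/27580)/31026 = (((-265 - 6*70)/(42 + 70))/33569 + 34239/27580)/31026 = (((-265 - 420)/112)*(1/33569) + 34239*(1/27580))*(1/31026) = (((1/112)*(-685))*(1/33569) + 34239/27580)*(1/31026) = (-685/112*1/33569 + 34239/27580)*(1/31026) = (-685/3759728 + 34239/27580)*(1/31026) = (4596801239/3703332080)*(1/31026) = 4596801239/114899581114080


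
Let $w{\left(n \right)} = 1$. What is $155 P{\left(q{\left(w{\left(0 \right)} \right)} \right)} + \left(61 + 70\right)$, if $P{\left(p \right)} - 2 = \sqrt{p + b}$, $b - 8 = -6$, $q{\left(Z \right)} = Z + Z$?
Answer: $751$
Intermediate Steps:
$q{\left(Z \right)} = 2 Z$
$b = 2$ ($b = 8 - 6 = 2$)
$P{\left(p \right)} = 2 + \sqrt{2 + p}$ ($P{\left(p \right)} = 2 + \sqrt{p + 2} = 2 + \sqrt{2 + p}$)
$155 P{\left(q{\left(w{\left(0 \right)} \right)} \right)} + \left(61 + 70\right) = 155 \left(2 + \sqrt{2 + 2 \cdot 1}\right) + \left(61 + 70\right) = 155 \left(2 + \sqrt{2 + 2}\right) + 131 = 155 \left(2 + \sqrt{4}\right) + 131 = 155 \left(2 + 2\right) + 131 = 155 \cdot 4 + 131 = 620 + 131 = 751$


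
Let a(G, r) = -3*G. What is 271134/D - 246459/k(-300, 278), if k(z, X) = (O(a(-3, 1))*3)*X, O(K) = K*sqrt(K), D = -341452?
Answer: -3760804745/320367339 ≈ -11.739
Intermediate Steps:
O(K) = K**(3/2)
k(z, X) = 81*X (k(z, X) = ((-3*(-3))**(3/2)*3)*X = (9**(3/2)*3)*X = (27*3)*X = 81*X)
271134/D - 246459/k(-300, 278) = 271134/(-341452) - 246459/(81*278) = 271134*(-1/341452) - 246459/22518 = -135567/170726 - 246459*1/22518 = -135567/170726 - 82153/7506 = -3760804745/320367339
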